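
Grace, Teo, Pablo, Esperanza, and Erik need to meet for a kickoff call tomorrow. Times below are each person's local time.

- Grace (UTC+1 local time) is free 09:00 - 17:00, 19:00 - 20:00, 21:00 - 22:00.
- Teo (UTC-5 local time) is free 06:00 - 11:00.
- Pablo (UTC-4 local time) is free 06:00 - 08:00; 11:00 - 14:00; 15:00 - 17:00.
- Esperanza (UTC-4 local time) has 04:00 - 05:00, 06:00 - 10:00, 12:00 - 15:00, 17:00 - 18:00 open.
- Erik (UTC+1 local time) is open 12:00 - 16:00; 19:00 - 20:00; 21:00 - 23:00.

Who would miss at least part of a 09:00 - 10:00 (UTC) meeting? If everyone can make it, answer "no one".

Grace in UTC: 08:00-16:00, 18:00-19:00, 20:00-21:00 (subtract 1h to convert from UTC+1).
Teo in UTC: 11:00-16:00 (add 5h to convert from UTC-5).
Pablo in UTC: 10:00-12:00, 15:00-18:00, 19:00-21:00 (add 4h to convert from UTC-4).
Esperanza in UTC: 08:00-09:00, 10:00-14:00, 16:00-19:00, 21:00-22:00 (add 4h to convert from UTC-4).
Erik in UTC: 11:00-15:00, 18:00-19:00, 20:00-22:00 (subtract 1h to convert from UTC+1).
Grace: free for 09:00-10:00. Teo: not fully free for 09:00-10:00. Pablo: not fully free for 09:00-10:00. Esperanza: not fully free for 09:00-10:00. Erik: not fully free for 09:00-10:00.

Erik, Esperanza, Pablo, Teo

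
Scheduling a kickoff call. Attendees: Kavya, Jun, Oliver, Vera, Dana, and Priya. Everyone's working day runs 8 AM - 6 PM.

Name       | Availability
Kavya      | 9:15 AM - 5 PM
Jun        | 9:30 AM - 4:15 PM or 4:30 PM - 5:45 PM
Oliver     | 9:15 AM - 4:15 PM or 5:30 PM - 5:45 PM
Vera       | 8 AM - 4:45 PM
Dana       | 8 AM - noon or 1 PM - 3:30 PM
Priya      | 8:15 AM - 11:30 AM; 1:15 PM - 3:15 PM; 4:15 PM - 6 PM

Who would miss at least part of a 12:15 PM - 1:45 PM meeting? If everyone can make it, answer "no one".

Kavya: free for 12:15-13:45. Jun: free for 12:15-13:45. Oliver: free for 12:15-13:45. Vera: free for 12:15-13:45. Dana: not fully free for 12:15-13:45. Priya: not fully free for 12:15-13:45.

Dana, Priya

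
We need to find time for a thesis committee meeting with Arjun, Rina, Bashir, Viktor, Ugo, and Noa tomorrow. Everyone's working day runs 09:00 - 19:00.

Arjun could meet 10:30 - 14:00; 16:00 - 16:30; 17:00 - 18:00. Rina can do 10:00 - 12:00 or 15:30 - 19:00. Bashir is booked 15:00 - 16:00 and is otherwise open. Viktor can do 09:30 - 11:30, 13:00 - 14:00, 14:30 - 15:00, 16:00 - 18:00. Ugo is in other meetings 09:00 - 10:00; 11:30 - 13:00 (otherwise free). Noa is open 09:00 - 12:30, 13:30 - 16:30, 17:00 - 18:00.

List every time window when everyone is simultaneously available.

Arjun free: 10:30-14:00, 16:00-16:30, 17:00-18:00.
Rina free: 10:00-12:00, 15:30-19:00.
Bashir free: 09:00-15:00, 16:00-19:00 (invert busy blocks within the working day).
Viktor free: 09:30-11:30, 13:00-14:00, 14:30-15:00, 16:00-18:00.
Ugo free: 10:00-11:30, 13:00-19:00 (invert busy blocks within the working day).
Noa free: 09:00-12:30, 13:30-16:30, 17:00-18:00.
Arjun ∩ Rina: 10:30-12:00, 16:00-16:30, 17:00-18:00.
Arjun ∩ Rina ∩ Bashir: 10:30-12:00, 16:00-16:30, 17:00-18:00.
Arjun ∩ Rina ∩ Bashir ∩ Viktor: 10:30-11:30, 16:00-16:30, 17:00-18:00.
Arjun ∩ Rina ∩ Bashir ∩ Viktor ∩ Ugo: 10:30-11:30, 16:00-16:30, 17:00-18:00.
Arjun ∩ Rina ∩ Bashir ∩ Viktor ∩ Ugo ∩ Noa: 10:30-11:30, 16:00-16:30, 17:00-18:00.

10:30-11:30, 16:00-16:30, 17:00-18:00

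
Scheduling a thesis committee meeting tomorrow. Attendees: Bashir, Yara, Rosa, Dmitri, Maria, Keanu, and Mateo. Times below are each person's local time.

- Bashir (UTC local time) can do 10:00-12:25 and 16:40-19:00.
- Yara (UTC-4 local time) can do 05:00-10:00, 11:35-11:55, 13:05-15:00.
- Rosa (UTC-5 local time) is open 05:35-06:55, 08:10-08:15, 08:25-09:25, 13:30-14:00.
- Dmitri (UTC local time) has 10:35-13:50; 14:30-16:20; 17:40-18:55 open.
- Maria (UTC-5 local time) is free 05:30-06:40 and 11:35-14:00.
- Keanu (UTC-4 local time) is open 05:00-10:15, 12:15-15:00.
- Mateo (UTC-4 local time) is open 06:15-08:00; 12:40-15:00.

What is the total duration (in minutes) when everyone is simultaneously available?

90

Bashir in UTC: 10:00-12:25, 16:40-19:00.
Yara in UTC: 09:00-14:00, 15:35-15:55, 17:05-19:00 (add 4h to convert from UTC-4).
Rosa in UTC: 10:35-11:55, 13:10-13:15, 13:25-14:25, 18:30-19:00 (add 5h to convert from UTC-5).
Dmitri in UTC: 10:35-13:50, 14:30-16:20, 17:40-18:55.
Maria in UTC: 10:30-11:40, 16:35-19:00 (add 5h to convert from UTC-5).
Keanu in UTC: 09:00-14:15, 16:15-19:00 (add 4h to convert from UTC-4).
Mateo in UTC: 10:15-12:00, 16:40-19:00 (add 4h to convert from UTC-4).
Bashir ∩ Yara: 10:00-12:25, 17:05-19:00.
Bashir ∩ Yara ∩ Rosa: 10:35-11:55, 18:30-19:00.
Bashir ∩ Yara ∩ Rosa ∩ Dmitri: 10:35-11:55, 18:30-18:55.
Bashir ∩ Yara ∩ Rosa ∩ Dmitri ∩ Maria: 10:35-11:40, 18:30-18:55.
Bashir ∩ Yara ∩ Rosa ∩ Dmitri ∩ Maria ∩ Keanu: 10:35-11:40, 18:30-18:55.
Bashir ∩ Yara ∩ Rosa ∩ Dmitri ∩ Maria ∩ Keanu ∩ Mateo: 10:35-11:40, 18:30-18:55.
Those are the intersection windows.
Summing the common windows: 65 + 25 = 90 minutes.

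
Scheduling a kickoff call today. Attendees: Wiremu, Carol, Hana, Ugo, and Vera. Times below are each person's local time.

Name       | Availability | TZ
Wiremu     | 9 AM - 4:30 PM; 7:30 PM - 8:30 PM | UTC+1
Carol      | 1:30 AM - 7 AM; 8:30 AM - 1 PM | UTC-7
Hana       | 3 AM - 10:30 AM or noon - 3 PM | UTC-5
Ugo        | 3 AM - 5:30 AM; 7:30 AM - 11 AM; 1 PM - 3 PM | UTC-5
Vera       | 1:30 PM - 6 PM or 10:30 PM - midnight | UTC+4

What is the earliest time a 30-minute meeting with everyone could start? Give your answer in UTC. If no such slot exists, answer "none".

09:30

Wiremu in UTC: 08:00-15:30, 18:30-19:30 (subtract 1h to convert from UTC+1).
Carol in UTC: 08:30-14:00, 15:30-20:00 (add 7h to convert from UTC-7).
Hana in UTC: 08:00-15:30, 17:00-20:00 (add 5h to convert from UTC-5).
Ugo in UTC: 08:00-10:30, 12:30-16:00, 18:00-20:00 (add 5h to convert from UTC-5).
Vera in UTC: 09:30-14:00, 18:30-20:00 (subtract 4h to convert from UTC+4).
Wiremu ∩ Carol: 08:30-14:00, 18:30-19:30.
Wiremu ∩ Carol ∩ Hana: 08:30-14:00, 18:30-19:30.
Wiremu ∩ Carol ∩ Hana ∩ Ugo: 08:30-10:30, 12:30-14:00, 18:30-19:30.
Wiremu ∩ Carol ∩ Hana ∩ Ugo ∩ Vera: 09:30-10:30, 12:30-14:00, 18:30-19:30.
The first common window of at least 30 minutes is 09:30-10:30, so the earliest start is 09:30.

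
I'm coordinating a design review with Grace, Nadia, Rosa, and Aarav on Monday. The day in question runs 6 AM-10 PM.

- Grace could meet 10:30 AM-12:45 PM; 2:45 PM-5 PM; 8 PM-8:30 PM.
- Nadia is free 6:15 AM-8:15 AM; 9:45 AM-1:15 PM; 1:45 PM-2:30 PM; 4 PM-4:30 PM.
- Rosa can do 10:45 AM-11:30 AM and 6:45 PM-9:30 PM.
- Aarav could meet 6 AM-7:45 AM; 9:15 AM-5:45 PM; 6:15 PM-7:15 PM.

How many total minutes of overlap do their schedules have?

Grace ∩ Nadia: 10:30-12:45, 16:00-16:30.
Grace ∩ Nadia ∩ Rosa: 10:45-11:30.
Grace ∩ Nadia ∩ Rosa ∩ Aarav: 10:45-11:30.
So the common availability across everyone is 10:45-11:30.
That's a single block of 45 minutes.

45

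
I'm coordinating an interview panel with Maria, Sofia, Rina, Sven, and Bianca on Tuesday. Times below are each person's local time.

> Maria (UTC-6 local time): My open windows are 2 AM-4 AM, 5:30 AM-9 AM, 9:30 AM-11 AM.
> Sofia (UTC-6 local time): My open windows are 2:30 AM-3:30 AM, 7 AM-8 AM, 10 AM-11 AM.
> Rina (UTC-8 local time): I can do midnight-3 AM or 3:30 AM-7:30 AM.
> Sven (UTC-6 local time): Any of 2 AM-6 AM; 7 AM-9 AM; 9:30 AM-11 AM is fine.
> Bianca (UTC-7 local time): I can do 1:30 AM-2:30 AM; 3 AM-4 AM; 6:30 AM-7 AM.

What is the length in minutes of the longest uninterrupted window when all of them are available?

60

Maria in UTC: 08:00-10:00, 11:30-15:00, 15:30-17:00 (add 6h to convert from UTC-6).
Sofia in UTC: 08:30-09:30, 13:00-14:00, 16:00-17:00 (add 6h to convert from UTC-6).
Rina in UTC: 08:00-11:00, 11:30-15:30 (add 8h to convert from UTC-8).
Sven in UTC: 08:00-12:00, 13:00-15:00, 15:30-17:00 (add 6h to convert from UTC-6).
Bianca in UTC: 08:30-09:30, 10:00-11:00, 13:30-14:00 (add 7h to convert from UTC-7).
Maria ∩ Sofia: 08:30-09:30, 13:00-14:00, 16:00-17:00.
Maria ∩ Sofia ∩ Rina: 08:30-09:30, 13:00-14:00.
Maria ∩ Sofia ∩ Rina ∩ Sven: 08:30-09:30, 13:00-14:00.
Maria ∩ Sofia ∩ Rina ∩ Sven ∩ Bianca: 08:30-09:30, 13:30-14:00.
The longest is 08:30-09:30 at 60 minutes.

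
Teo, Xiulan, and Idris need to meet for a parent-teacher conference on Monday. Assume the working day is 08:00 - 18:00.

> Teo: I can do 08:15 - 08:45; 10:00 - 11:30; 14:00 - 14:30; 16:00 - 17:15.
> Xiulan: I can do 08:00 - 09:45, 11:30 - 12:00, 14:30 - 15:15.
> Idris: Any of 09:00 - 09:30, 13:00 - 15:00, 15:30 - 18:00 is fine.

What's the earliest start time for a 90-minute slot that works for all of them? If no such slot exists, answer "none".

Teo ∩ Xiulan: 08:15-08:45.
Teo ∩ Xiulan ∩ Idris: ∅.
There is no time when everyone is free.
No common window is at least 90 minutes long.

none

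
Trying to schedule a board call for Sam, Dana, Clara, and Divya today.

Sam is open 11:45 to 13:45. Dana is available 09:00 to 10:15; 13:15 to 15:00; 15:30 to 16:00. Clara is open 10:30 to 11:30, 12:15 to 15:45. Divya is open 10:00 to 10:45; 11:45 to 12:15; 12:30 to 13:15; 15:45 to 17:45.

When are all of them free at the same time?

none

Sam ∩ Dana: 13:15-13:45.
Sam ∩ Dana ∩ Clara: 13:15-13:45.
Sam ∩ Dana ∩ Clara ∩ Divya: ∅.
There is no time when everyone is free.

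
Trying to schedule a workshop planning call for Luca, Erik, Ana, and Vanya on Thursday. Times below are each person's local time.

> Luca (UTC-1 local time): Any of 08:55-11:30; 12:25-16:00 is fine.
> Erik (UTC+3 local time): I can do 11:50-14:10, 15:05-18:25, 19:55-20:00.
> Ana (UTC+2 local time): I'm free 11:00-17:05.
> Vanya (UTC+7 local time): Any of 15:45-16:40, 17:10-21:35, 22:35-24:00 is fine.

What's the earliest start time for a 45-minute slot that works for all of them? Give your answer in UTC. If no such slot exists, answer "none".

Luca in UTC: 09:55-12:30, 13:25-17:00 (add 1h to convert from UTC-1).
Erik in UTC: 08:50-11:10, 12:05-15:25, 16:55-17:00 (subtract 3h to convert from UTC+3).
Ana in UTC: 09:00-15:05 (subtract 2h to convert from UTC+2).
Vanya in UTC: 08:45-09:40, 10:10-14:35, 15:35-17:00 (subtract 7h to convert from UTC+7).
Luca ∩ Erik: 09:55-11:10, 12:05-12:30, 13:25-15:25, 16:55-17:00.
Luca ∩ Erik ∩ Ana: 09:55-11:10, 12:05-12:30, 13:25-15:05.
Luca ∩ Erik ∩ Ana ∩ Vanya: 10:10-11:10, 12:05-12:30, 13:25-14:35.
The first common window of at least 45 minutes is 10:10-11:10, so the earliest start is 10:10.

10:10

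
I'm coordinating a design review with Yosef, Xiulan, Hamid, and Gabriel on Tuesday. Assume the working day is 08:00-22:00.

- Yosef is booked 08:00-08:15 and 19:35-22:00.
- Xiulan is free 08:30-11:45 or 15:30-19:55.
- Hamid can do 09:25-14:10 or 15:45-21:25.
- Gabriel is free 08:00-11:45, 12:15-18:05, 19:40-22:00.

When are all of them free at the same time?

Yosef free: 08:15-19:35 (invert busy blocks within the working day).
Xiulan free: 08:30-11:45, 15:30-19:55.
Hamid free: 09:25-14:10, 15:45-21:25.
Gabriel free: 08:00-11:45, 12:15-18:05, 19:40-22:00.
Yosef ∩ Xiulan: 08:30-11:45, 15:30-19:35.
Yosef ∩ Xiulan ∩ Hamid: 09:25-11:45, 15:45-19:35.
Yosef ∩ Xiulan ∩ Hamid ∩ Gabriel: 09:25-11:45, 15:45-18:05.

09:25-11:45, 15:45-18:05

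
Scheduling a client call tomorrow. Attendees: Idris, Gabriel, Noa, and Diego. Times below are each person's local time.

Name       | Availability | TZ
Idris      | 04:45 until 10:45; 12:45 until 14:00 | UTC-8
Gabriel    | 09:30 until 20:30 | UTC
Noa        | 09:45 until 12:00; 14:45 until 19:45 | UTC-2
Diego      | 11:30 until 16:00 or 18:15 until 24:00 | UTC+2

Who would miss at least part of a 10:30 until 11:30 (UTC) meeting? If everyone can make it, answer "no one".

Idris, Noa

Idris in UTC: 12:45-18:45, 20:45-22:00 (add 8h to convert from UTC-8).
Gabriel in UTC: 09:30-20:30.
Noa in UTC: 11:45-14:00, 16:45-21:45 (add 2h to convert from UTC-2).
Diego in UTC: 09:30-14:00, 16:15-22:00 (subtract 2h to convert from UTC+2).
Idris: not fully free for 10:30-11:30. Gabriel: free for 10:30-11:30. Noa: not fully free for 10:30-11:30. Diego: free for 10:30-11:30.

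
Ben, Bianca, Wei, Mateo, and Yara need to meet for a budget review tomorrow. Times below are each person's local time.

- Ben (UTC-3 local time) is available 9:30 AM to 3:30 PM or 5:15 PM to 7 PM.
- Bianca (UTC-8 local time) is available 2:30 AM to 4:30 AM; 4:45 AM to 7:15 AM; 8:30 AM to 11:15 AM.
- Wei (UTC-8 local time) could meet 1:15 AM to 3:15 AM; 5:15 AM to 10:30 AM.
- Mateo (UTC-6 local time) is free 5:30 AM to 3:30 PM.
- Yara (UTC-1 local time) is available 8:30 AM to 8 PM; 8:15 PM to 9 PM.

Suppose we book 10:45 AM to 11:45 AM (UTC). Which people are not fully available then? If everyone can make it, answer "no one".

Ben, Mateo, Wei

Ben in UTC: 12:30-18:30, 20:15-22:00 (add 3h to convert from UTC-3).
Bianca in UTC: 10:30-12:30, 12:45-15:15, 16:30-19:15 (add 8h to convert from UTC-8).
Wei in UTC: 09:15-11:15, 13:15-18:30 (add 8h to convert from UTC-8).
Mateo in UTC: 11:30-21:30 (add 6h to convert from UTC-6).
Yara in UTC: 09:30-21:00, 21:15-22:00 (add 1h to convert from UTC-1).
Ben: not fully free for 10:45-11:45. Bianca: free for 10:45-11:45. Wei: not fully free for 10:45-11:45. Mateo: not fully free for 10:45-11:45. Yara: free for 10:45-11:45.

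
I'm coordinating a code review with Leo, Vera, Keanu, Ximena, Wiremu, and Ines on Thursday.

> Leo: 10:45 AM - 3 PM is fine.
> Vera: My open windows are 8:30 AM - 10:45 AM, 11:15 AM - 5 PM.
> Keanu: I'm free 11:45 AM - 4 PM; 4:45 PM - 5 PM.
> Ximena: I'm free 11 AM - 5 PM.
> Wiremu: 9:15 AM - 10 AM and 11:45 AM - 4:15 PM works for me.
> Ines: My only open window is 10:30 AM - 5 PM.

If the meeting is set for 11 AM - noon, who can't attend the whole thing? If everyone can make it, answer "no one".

Leo: free for 11:00-12:00. Vera: not fully free for 11:00-12:00. Keanu: not fully free for 11:00-12:00. Ximena: free for 11:00-12:00. Wiremu: not fully free for 11:00-12:00. Ines: free for 11:00-12:00.

Keanu, Vera, Wiremu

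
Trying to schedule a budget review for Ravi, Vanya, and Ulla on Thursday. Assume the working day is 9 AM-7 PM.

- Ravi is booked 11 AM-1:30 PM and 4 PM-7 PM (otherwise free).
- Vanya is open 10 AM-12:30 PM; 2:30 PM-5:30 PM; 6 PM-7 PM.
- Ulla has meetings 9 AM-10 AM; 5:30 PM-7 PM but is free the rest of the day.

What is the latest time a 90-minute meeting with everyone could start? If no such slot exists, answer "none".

Ravi free: 09:00-11:00, 13:30-16:00 (invert busy blocks within the working day).
Vanya free: 10:00-12:30, 14:30-17:30, 18:00-19:00.
Ulla free: 10:00-17:30 (invert busy blocks within the working day).
Ravi ∩ Vanya: 10:00-11:00, 14:30-16:00.
Ravi ∩ Vanya ∩ Ulla: 10:00-11:00, 14:30-16:00.
The last common window of at least 90 minutes is 14:30-16:00; a 90-minute meeting can start as late as 14:30 and still end by 16:00.

14:30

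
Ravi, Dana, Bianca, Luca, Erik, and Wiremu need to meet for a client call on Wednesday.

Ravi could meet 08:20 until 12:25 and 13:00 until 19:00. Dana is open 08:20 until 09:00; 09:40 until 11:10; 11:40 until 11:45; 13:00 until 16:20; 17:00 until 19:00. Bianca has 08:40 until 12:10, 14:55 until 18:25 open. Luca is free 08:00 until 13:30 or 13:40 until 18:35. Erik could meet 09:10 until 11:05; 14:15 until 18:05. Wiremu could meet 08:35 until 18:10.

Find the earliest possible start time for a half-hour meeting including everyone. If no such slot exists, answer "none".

09:40

Ravi ∩ Dana: 08:20-09:00, 09:40-11:10, 11:40-11:45, 13:00-16:20, 17:00-19:00.
Ravi ∩ Dana ∩ Bianca: 08:40-09:00, 09:40-11:10, 11:40-11:45, 14:55-16:20, 17:00-18:25.
Ravi ∩ Dana ∩ Bianca ∩ Luca: 08:40-09:00, 09:40-11:10, 11:40-11:45, 14:55-16:20, 17:00-18:25.
Ravi ∩ Dana ∩ Bianca ∩ Luca ∩ Erik: 09:40-11:05, 14:55-16:20, 17:00-18:05.
Ravi ∩ Dana ∩ Bianca ∩ Luca ∩ Erik ∩ Wiremu: 09:40-11:05, 14:55-16:20, 17:00-18:05.
The first common window of at least 30 minutes is 09:40-11:05, so the earliest start is 09:40.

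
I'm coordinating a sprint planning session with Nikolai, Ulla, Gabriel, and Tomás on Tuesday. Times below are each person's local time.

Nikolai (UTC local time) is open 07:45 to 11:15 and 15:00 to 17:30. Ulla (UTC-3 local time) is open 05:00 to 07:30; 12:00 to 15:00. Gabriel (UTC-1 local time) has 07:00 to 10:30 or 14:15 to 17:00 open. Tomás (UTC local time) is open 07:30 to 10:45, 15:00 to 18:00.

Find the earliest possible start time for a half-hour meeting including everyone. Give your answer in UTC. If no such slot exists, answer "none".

08:00

Nikolai in UTC: 07:45-11:15, 15:00-17:30.
Ulla in UTC: 08:00-10:30, 15:00-18:00 (add 3h to convert from UTC-3).
Gabriel in UTC: 08:00-11:30, 15:15-18:00 (add 1h to convert from UTC-1).
Tomás in UTC: 07:30-10:45, 15:00-18:00.
Nikolai ∩ Ulla: 08:00-10:30, 15:00-17:30.
Nikolai ∩ Ulla ∩ Gabriel: 08:00-10:30, 15:15-17:30.
Nikolai ∩ Ulla ∩ Gabriel ∩ Tomás: 08:00-10:30, 15:15-17:30.
Those are the intersection windows.
The first common window of at least 30 minutes is 08:00-10:30, so the earliest start is 08:00.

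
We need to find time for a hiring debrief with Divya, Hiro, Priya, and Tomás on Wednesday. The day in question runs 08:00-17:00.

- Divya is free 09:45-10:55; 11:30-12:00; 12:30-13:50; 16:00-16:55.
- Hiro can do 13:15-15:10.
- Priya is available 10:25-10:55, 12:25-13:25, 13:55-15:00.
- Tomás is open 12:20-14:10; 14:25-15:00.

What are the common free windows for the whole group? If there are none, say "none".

Divya ∩ Hiro: 13:15-13:50.
Divya ∩ Hiro ∩ Priya: 13:15-13:25.
Divya ∩ Hiro ∩ Priya ∩ Tomás: 13:15-13:25.

13:15-13:25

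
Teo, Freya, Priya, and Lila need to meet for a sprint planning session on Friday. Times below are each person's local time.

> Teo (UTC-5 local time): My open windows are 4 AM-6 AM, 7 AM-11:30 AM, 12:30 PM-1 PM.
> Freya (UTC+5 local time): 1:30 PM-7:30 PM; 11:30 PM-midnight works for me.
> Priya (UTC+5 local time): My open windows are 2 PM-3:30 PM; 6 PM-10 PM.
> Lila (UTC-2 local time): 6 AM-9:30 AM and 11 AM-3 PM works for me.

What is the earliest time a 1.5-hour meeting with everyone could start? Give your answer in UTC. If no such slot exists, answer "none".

Teo in UTC: 09:00-11:00, 12:00-16:30, 17:30-18:00 (add 5h to convert from UTC-5).
Freya in UTC: 08:30-14:30, 18:30-19:00 (subtract 5h to convert from UTC+5).
Priya in UTC: 09:00-10:30, 13:00-17:00 (subtract 5h to convert from UTC+5).
Lila in UTC: 08:00-11:30, 13:00-17:00 (add 2h to convert from UTC-2).
Teo ∩ Freya: 09:00-11:00, 12:00-14:30.
Teo ∩ Freya ∩ Priya: 09:00-10:30, 13:00-14:30.
Teo ∩ Freya ∩ Priya ∩ Lila: 09:00-10:30, 13:00-14:30.
Those are the intersection windows.
The first common window of at least 90 minutes is 09:00-10:30, so the earliest start is 09:00.

09:00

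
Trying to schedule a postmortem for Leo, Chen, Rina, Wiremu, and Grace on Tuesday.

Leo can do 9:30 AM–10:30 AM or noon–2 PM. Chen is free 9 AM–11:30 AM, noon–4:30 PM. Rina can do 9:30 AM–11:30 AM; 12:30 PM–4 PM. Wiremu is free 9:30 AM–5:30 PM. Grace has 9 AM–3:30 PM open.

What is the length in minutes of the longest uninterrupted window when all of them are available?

Leo ∩ Chen: 09:30-10:30, 12:00-14:00.
Leo ∩ Chen ∩ Rina: 09:30-10:30, 12:30-14:00.
Leo ∩ Chen ∩ Rina ∩ Wiremu: 09:30-10:30, 12:30-14:00.
Leo ∩ Chen ∩ Rina ∩ Wiremu ∩ Grace: 09:30-10:30, 12:30-14:00.
The longest is 12:30-14:00 at 90 minutes.

90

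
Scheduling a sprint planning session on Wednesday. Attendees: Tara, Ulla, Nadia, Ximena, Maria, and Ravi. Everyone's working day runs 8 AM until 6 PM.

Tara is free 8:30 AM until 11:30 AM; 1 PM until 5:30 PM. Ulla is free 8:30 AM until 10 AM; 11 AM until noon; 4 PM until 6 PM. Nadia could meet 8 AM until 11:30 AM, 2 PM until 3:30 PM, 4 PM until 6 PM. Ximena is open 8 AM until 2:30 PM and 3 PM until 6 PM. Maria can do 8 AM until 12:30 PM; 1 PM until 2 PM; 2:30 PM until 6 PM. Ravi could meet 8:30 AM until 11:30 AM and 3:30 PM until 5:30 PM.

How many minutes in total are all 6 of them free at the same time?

Tara ∩ Ulla: 08:30-10:00, 11:00-11:30, 16:00-17:30.
Tara ∩ Ulla ∩ Nadia: 08:30-10:00, 11:00-11:30, 16:00-17:30.
Tara ∩ Ulla ∩ Nadia ∩ Ximena: 08:30-10:00, 11:00-11:30, 16:00-17:30.
Tara ∩ Ulla ∩ Nadia ∩ Ximena ∩ Maria: 08:30-10:00, 11:00-11:30, 16:00-17:30.
Tara ∩ Ulla ∩ Nadia ∩ Ximena ∩ Maria ∩ Ravi: 08:30-10:00, 11:00-11:30, 16:00-17:30.
Those are the intersection windows.
Summing the common windows: 90 + 30 + 90 = 210 minutes.

210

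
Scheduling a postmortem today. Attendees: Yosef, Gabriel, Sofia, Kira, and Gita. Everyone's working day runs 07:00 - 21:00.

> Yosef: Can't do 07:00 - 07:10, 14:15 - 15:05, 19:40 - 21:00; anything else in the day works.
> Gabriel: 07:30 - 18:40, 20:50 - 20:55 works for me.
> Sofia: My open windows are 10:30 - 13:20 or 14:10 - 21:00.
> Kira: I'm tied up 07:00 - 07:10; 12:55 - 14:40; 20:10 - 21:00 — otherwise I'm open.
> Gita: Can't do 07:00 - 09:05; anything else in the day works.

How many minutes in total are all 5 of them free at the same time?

360

Yosef free: 07:10-14:15, 15:05-19:40 (invert busy blocks within the working day).
Gabriel free: 07:30-18:40, 20:50-20:55.
Sofia free: 10:30-13:20, 14:10-21:00.
Kira free: 07:10-12:55, 14:40-20:10 (invert busy blocks within the working day).
Gita free: 09:05-21:00 (invert busy blocks within the working day).
Yosef ∩ Gabriel: 07:30-14:15, 15:05-18:40.
Yosef ∩ Gabriel ∩ Sofia: 10:30-13:20, 14:10-14:15, 15:05-18:40.
Yosef ∩ Gabriel ∩ Sofia ∩ Kira: 10:30-12:55, 15:05-18:40.
Yosef ∩ Gabriel ∩ Sofia ∩ Kira ∩ Gita: 10:30-12:55, 15:05-18:40.
Summing the common windows: 145 + 215 = 360 minutes.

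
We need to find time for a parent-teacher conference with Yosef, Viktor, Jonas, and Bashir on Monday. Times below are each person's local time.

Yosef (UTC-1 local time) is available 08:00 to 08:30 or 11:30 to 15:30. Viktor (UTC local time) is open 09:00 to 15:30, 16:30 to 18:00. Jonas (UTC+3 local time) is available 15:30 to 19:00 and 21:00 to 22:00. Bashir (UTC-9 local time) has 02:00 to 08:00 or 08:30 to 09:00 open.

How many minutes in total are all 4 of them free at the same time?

180

Yosef in UTC: 09:00-09:30, 12:30-16:30 (add 1h to convert from UTC-1).
Viktor in UTC: 09:00-15:30, 16:30-18:00.
Jonas in UTC: 12:30-16:00, 18:00-19:00 (subtract 3h to convert from UTC+3).
Bashir in UTC: 11:00-17:00, 17:30-18:00 (add 9h to convert from UTC-9).
Yosef ∩ Viktor: 09:00-09:30, 12:30-15:30.
Yosef ∩ Viktor ∩ Jonas: 12:30-15:30.
Yosef ∩ Viktor ∩ Jonas ∩ Bashir: 12:30-15:30.
So the common availability across everyone is 12:30-15:30.
That's a single block of 180 minutes.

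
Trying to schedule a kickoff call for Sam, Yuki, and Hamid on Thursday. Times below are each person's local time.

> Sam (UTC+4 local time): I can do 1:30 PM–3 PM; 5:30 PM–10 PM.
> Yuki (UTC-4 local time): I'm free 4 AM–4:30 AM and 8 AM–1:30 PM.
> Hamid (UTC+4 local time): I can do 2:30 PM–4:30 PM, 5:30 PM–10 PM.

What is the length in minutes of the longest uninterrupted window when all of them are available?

240

Sam in UTC: 09:30-11:00, 13:30-18:00 (subtract 4h to convert from UTC+4).
Yuki in UTC: 08:00-08:30, 12:00-17:30 (add 4h to convert from UTC-4).
Hamid in UTC: 10:30-12:30, 13:30-18:00 (subtract 4h to convert from UTC+4).
Sam ∩ Yuki: 13:30-17:30.
Sam ∩ Yuki ∩ Hamid: 13:30-17:30.
The longest is 13:30-17:30 at 240 minutes.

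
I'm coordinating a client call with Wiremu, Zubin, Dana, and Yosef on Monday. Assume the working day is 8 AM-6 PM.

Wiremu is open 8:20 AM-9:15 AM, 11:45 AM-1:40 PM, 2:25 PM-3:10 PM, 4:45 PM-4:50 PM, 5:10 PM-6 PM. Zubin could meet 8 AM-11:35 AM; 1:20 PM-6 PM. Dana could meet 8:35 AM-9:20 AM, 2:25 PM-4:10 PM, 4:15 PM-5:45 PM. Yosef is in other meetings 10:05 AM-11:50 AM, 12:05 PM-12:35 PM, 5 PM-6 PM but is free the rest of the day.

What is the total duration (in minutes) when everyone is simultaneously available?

90

Wiremu free: 08:20-09:15, 11:45-13:40, 14:25-15:10, 16:45-16:50, 17:10-18:00.
Zubin free: 08:00-11:35, 13:20-18:00.
Dana free: 08:35-09:20, 14:25-16:10, 16:15-17:45.
Yosef free: 08:00-10:05, 11:50-12:05, 12:35-17:00 (invert busy blocks within the working day).
Wiremu ∩ Zubin: 08:20-09:15, 13:20-13:40, 14:25-15:10, 16:45-16:50, 17:10-18:00.
Wiremu ∩ Zubin ∩ Dana: 08:35-09:15, 14:25-15:10, 16:45-16:50, 17:10-17:45.
Wiremu ∩ Zubin ∩ Dana ∩ Yosef: 08:35-09:15, 14:25-15:10, 16:45-16:50.
Summing the common windows: 40 + 45 + 5 = 90 minutes.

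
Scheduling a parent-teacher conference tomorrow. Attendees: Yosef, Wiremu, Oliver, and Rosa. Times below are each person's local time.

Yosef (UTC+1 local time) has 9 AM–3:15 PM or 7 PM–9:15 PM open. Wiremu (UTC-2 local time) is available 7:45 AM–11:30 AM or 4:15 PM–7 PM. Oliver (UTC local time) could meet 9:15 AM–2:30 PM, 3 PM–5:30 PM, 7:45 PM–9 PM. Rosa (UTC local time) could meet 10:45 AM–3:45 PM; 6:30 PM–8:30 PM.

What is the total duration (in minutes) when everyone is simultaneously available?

195

Yosef in UTC: 08:00-14:15, 18:00-20:15 (subtract 1h to convert from UTC+1).
Wiremu in UTC: 09:45-13:30, 18:15-21:00 (add 2h to convert from UTC-2).
Oliver in UTC: 09:15-14:30, 15:00-17:30, 19:45-21:00.
Rosa in UTC: 10:45-15:45, 18:30-20:30.
Yosef ∩ Wiremu: 09:45-13:30, 18:15-20:15.
Yosef ∩ Wiremu ∩ Oliver: 09:45-13:30, 19:45-20:15.
Yosef ∩ Wiremu ∩ Oliver ∩ Rosa: 10:45-13:30, 19:45-20:15.
Summing the common windows: 165 + 30 = 195 minutes.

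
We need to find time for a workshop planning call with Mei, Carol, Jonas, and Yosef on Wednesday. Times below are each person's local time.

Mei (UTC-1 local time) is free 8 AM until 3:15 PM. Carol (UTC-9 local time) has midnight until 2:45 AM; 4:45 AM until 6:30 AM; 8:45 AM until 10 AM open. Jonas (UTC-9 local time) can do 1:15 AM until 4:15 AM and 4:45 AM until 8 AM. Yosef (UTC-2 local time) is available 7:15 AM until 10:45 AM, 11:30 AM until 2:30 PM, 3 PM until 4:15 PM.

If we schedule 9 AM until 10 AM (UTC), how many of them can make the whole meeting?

Mei in UTC: 09:00-16:15 (add 1h to convert from UTC-1).
Carol in UTC: 09:00-11:45, 13:45-15:30, 17:45-19:00 (add 9h to convert from UTC-9).
Jonas in UTC: 10:15-13:15, 13:45-17:00 (add 9h to convert from UTC-9).
Yosef in UTC: 09:15-12:45, 13:30-16:30, 17:00-18:15 (add 2h to convert from UTC-2).
Mei and Carol can make the full 09:00-10:00 slot — that's 2.

2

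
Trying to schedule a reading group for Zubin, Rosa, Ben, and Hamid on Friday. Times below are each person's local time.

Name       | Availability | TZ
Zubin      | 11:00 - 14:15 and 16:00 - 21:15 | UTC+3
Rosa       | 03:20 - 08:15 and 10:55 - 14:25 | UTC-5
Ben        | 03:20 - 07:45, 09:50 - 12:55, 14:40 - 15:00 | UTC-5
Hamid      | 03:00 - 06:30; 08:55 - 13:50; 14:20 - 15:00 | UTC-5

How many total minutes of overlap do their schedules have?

Zubin in UTC: 08:00-11:15, 13:00-18:15 (subtract 3h to convert from UTC+3).
Rosa in UTC: 08:20-13:15, 15:55-19:25 (add 5h to convert from UTC-5).
Ben in UTC: 08:20-12:45, 14:50-17:55, 19:40-20:00 (add 5h to convert from UTC-5).
Hamid in UTC: 08:00-11:30, 13:55-18:50, 19:20-20:00 (add 5h to convert from UTC-5).
Zubin ∩ Rosa: 08:20-11:15, 13:00-13:15, 15:55-18:15.
Zubin ∩ Rosa ∩ Ben: 08:20-11:15, 15:55-17:55.
Zubin ∩ Rosa ∩ Ben ∩ Hamid: 08:20-11:15, 15:55-17:55.
Summing the common windows: 175 + 120 = 295 minutes.

295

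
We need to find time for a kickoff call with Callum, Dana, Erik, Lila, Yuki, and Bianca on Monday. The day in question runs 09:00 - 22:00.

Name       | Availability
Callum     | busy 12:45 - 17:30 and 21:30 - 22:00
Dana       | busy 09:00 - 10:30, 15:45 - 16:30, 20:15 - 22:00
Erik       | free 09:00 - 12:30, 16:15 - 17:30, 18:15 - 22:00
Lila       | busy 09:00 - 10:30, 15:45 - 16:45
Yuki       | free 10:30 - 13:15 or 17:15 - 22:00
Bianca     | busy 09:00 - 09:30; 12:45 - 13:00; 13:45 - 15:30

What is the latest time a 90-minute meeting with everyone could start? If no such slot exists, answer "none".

Callum free: 09:00-12:45, 17:30-21:30 (invert busy blocks within the working day).
Dana free: 10:30-15:45, 16:30-20:15 (invert busy blocks within the working day).
Erik free: 09:00-12:30, 16:15-17:30, 18:15-22:00.
Lila free: 10:30-15:45, 16:45-22:00 (invert busy blocks within the working day).
Yuki free: 10:30-13:15, 17:15-22:00.
Bianca free: 09:30-12:45, 13:00-13:45, 15:30-22:00 (invert busy blocks within the working day).
Callum ∩ Dana: 10:30-12:45, 17:30-20:15.
Callum ∩ Dana ∩ Erik: 10:30-12:30, 18:15-20:15.
Callum ∩ Dana ∩ Erik ∩ Lila: 10:30-12:30, 18:15-20:15.
Callum ∩ Dana ∩ Erik ∩ Lila ∩ Yuki: 10:30-12:30, 18:15-20:15.
Callum ∩ Dana ∩ Erik ∩ Lila ∩ Yuki ∩ Bianca: 10:30-12:30, 18:15-20:15.
The last common window of at least 90 minutes is 18:15-20:15; a 90-minute meeting can start as late as 18:45 and still end by 20:15.

18:45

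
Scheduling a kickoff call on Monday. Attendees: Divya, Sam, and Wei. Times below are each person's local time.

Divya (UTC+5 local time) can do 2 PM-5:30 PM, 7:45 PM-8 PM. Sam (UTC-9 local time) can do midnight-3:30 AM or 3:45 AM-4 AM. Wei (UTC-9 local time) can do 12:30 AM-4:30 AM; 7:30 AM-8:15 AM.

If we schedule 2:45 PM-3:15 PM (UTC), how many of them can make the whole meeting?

Divya in UTC: 09:00-12:30, 14:45-15:00 (subtract 5h to convert from UTC+5).
Sam in UTC: 09:00-12:30, 12:45-13:00 (add 9h to convert from UTC-9).
Wei in UTC: 09:30-13:30, 16:30-17:15 (add 9h to convert from UTC-9).
nobody can make the full 14:45-15:15 slot — that's 0.

0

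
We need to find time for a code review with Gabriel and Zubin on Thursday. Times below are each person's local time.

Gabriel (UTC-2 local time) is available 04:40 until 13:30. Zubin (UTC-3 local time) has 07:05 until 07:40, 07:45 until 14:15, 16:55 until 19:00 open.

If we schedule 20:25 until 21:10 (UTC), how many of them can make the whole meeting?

1

Gabriel in UTC: 06:40-15:30 (add 2h to convert from UTC-2).
Zubin in UTC: 10:05-10:40, 10:45-17:15, 19:55-22:00 (add 3h to convert from UTC-3).
Zubin can make the full 20:25-21:10 slot — that's 1.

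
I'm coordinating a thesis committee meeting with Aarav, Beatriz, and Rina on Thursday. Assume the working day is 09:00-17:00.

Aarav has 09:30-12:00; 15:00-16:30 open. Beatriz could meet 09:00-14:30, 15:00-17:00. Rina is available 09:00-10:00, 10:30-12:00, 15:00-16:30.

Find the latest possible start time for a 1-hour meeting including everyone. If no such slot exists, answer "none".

Aarav ∩ Beatriz: 09:30-12:00, 15:00-16:30.
Aarav ∩ Beatriz ∩ Rina: 09:30-10:00, 10:30-12:00, 15:00-16:30.
The last common window of at least 60 minutes is 15:00-16:30; a 60-minute meeting can start as late as 15:30 and still end by 16:30.

15:30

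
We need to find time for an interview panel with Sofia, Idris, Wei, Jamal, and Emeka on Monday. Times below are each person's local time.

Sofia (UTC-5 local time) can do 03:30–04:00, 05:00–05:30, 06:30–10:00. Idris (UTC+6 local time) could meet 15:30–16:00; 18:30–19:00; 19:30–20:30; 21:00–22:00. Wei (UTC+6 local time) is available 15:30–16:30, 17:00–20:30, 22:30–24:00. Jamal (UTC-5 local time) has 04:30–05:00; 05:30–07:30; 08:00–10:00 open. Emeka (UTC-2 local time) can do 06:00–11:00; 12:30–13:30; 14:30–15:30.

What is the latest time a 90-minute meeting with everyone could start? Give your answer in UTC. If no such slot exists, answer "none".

none

Sofia in UTC: 08:30-09:00, 10:00-10:30, 11:30-15:00 (add 5h to convert from UTC-5).
Idris in UTC: 09:30-10:00, 12:30-13:00, 13:30-14:30, 15:00-16:00 (subtract 6h to convert from UTC+6).
Wei in UTC: 09:30-10:30, 11:00-14:30, 16:30-18:00 (subtract 6h to convert from UTC+6).
Jamal in UTC: 09:30-10:00, 10:30-12:30, 13:00-15:00 (add 5h to convert from UTC-5).
Emeka in UTC: 08:00-13:00, 14:30-15:30, 16:30-17:30 (add 2h to convert from UTC-2).
Sofia ∩ Idris: 12:30-13:00, 13:30-14:30.
Sofia ∩ Idris ∩ Wei: 12:30-13:00, 13:30-14:30.
Sofia ∩ Idris ∩ Wei ∩ Jamal: 13:30-14:30.
Sofia ∩ Idris ∩ Wei ∩ Jamal ∩ Emeka: ∅.
There is no time when everyone is free.
No common window is at least 90 minutes long.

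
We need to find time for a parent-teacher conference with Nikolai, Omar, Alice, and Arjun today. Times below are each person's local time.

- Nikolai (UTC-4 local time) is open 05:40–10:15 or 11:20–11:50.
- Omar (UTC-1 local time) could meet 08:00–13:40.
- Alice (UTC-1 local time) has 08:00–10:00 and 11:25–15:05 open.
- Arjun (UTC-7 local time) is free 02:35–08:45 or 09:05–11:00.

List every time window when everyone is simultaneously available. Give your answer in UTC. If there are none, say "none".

09:40-11:00, 12:25-14:15

Nikolai in UTC: 09:40-14:15, 15:20-15:50 (add 4h to convert from UTC-4).
Omar in UTC: 09:00-14:40 (add 1h to convert from UTC-1).
Alice in UTC: 09:00-11:00, 12:25-16:05 (add 1h to convert from UTC-1).
Arjun in UTC: 09:35-15:45, 16:05-18:00 (add 7h to convert from UTC-7).
Nikolai ∩ Omar: 09:40-14:15.
Nikolai ∩ Omar ∩ Alice: 09:40-11:00, 12:25-14:15.
Nikolai ∩ Omar ∩ Alice ∩ Arjun: 09:40-11:00, 12:25-14:15.
Those are the intersection windows.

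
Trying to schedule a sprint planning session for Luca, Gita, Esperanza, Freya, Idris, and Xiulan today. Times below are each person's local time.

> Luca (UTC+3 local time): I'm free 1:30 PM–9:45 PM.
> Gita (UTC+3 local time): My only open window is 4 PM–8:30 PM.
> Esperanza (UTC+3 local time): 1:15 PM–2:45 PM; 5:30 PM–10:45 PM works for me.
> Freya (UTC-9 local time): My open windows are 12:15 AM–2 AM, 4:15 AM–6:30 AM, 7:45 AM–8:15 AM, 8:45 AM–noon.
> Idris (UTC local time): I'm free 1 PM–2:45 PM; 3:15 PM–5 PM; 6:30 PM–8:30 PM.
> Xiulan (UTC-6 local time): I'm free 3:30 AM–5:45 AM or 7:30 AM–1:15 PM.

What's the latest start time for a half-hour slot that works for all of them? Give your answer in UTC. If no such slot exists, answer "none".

Luca in UTC: 10:30-18:45 (subtract 3h to convert from UTC+3).
Gita in UTC: 13:00-17:30 (subtract 3h to convert from UTC+3).
Esperanza in UTC: 10:15-11:45, 14:30-19:45 (subtract 3h to convert from UTC+3).
Freya in UTC: 09:15-11:00, 13:15-15:30, 16:45-17:15, 17:45-21:00 (add 9h to convert from UTC-9).
Idris in UTC: 13:00-14:45, 15:15-17:00, 18:30-20:30.
Xiulan in UTC: 09:30-11:45, 13:30-19:15 (add 6h to convert from UTC-6).
Luca ∩ Gita: 13:00-17:30.
Luca ∩ Gita ∩ Esperanza: 14:30-17:30.
Luca ∩ Gita ∩ Esperanza ∩ Freya: 14:30-15:30, 16:45-17:15.
Luca ∩ Gita ∩ Esperanza ∩ Freya ∩ Idris: 14:30-14:45, 15:15-15:30, 16:45-17:00.
Luca ∩ Gita ∩ Esperanza ∩ Freya ∩ Idris ∩ Xiulan: 14:30-14:45, 15:15-15:30, 16:45-17:00.
No common window is at least 30 minutes long.

none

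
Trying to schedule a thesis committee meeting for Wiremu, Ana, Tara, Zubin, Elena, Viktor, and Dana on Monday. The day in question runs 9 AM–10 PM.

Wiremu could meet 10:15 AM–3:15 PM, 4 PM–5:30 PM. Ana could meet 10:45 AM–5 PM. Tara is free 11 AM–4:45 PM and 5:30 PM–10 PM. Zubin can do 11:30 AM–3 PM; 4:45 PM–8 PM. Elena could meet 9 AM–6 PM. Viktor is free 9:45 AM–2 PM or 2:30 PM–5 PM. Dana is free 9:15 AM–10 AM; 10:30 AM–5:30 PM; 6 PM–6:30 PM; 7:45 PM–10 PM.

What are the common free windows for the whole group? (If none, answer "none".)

Wiremu ∩ Ana: 10:45-15:15, 16:00-17:00.
Wiremu ∩ Ana ∩ Tara: 11:00-15:15, 16:00-16:45.
Wiremu ∩ Ana ∩ Tara ∩ Zubin: 11:30-15:00.
Wiremu ∩ Ana ∩ Tara ∩ Zubin ∩ Elena: 11:30-15:00.
Wiremu ∩ Ana ∩ Tara ∩ Zubin ∩ Elena ∩ Viktor: 11:30-14:00, 14:30-15:00.
Wiremu ∩ Ana ∩ Tara ∩ Zubin ∩ Elena ∩ Viktor ∩ Dana: 11:30-14:00, 14:30-15:00.

11:30-14:00, 14:30-15:00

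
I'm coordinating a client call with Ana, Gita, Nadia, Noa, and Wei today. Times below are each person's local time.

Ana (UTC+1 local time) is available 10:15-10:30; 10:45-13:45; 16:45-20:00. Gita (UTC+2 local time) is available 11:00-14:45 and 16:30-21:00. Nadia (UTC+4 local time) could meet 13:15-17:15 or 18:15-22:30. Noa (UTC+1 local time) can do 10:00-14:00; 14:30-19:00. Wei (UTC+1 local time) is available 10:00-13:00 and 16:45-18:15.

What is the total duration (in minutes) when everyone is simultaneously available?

Ana in UTC: 09:15-09:30, 09:45-12:45, 15:45-19:00 (subtract 1h to convert from UTC+1).
Gita in UTC: 09:00-12:45, 14:30-19:00 (subtract 2h to convert from UTC+2).
Nadia in UTC: 09:15-13:15, 14:15-18:30 (subtract 4h to convert from UTC+4).
Noa in UTC: 09:00-13:00, 13:30-18:00 (subtract 1h to convert from UTC+1).
Wei in UTC: 09:00-12:00, 15:45-17:15 (subtract 1h to convert from UTC+1).
Ana ∩ Gita: 09:15-09:30, 09:45-12:45, 15:45-19:00.
Ana ∩ Gita ∩ Nadia: 09:15-09:30, 09:45-12:45, 15:45-18:30.
Ana ∩ Gita ∩ Nadia ∩ Noa: 09:15-09:30, 09:45-12:45, 15:45-18:00.
Ana ∩ Gita ∩ Nadia ∩ Noa ∩ Wei: 09:15-09:30, 09:45-12:00, 15:45-17:15.
So the common availability across everyone is 09:15-09:30, 09:45-12:00, 15:45-17:15.
Summing the common windows: 15 + 135 + 90 = 240 minutes.

240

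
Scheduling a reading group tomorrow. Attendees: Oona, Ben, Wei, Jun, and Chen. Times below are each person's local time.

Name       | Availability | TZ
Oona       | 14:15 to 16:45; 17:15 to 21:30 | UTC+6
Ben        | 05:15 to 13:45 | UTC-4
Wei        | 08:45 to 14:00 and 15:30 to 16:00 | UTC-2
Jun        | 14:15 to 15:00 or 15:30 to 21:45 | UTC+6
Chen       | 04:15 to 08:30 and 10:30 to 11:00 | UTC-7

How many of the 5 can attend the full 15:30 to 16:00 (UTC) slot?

Oona in UTC: 08:15-10:45, 11:15-15:30 (subtract 6h to convert from UTC+6).
Ben in UTC: 09:15-17:45 (add 4h to convert from UTC-4).
Wei in UTC: 10:45-16:00, 17:30-18:00 (add 2h to convert from UTC-2).
Jun in UTC: 08:15-09:00, 09:30-15:45 (subtract 6h to convert from UTC+6).
Chen in UTC: 11:15-15:30, 17:30-18:00 (add 7h to convert from UTC-7).
Ben and Wei can make the full 15:30-16:00 slot — that's 2.

2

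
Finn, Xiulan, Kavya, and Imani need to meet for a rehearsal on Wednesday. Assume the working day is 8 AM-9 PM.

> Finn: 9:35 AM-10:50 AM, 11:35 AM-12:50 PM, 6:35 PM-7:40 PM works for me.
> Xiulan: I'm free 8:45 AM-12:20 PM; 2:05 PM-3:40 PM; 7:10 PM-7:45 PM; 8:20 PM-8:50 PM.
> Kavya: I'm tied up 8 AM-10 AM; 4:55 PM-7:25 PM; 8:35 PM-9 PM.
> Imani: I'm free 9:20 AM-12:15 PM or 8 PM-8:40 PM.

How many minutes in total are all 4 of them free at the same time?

90

Finn free: 09:35-10:50, 11:35-12:50, 18:35-19:40.
Xiulan free: 08:45-12:20, 14:05-15:40, 19:10-19:45, 20:20-20:50.
Kavya free: 10:00-16:55, 19:25-20:35 (invert busy blocks within the working day).
Imani free: 09:20-12:15, 20:00-20:40.
Finn ∩ Xiulan: 09:35-10:50, 11:35-12:20, 19:10-19:40.
Finn ∩ Xiulan ∩ Kavya: 10:00-10:50, 11:35-12:20, 19:25-19:40.
Finn ∩ Xiulan ∩ Kavya ∩ Imani: 10:00-10:50, 11:35-12:15.
So the common availability across everyone is 10:00-10:50, 11:35-12:15.
Summing the common windows: 50 + 40 = 90 minutes.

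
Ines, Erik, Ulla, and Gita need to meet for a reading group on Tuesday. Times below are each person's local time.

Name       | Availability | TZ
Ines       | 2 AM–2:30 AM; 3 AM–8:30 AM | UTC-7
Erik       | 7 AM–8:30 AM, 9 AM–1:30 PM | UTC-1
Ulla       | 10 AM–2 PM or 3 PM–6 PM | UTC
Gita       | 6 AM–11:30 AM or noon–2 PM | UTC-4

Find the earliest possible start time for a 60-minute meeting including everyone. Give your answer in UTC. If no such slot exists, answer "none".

10:00

Ines in UTC: 09:00-09:30, 10:00-15:30 (add 7h to convert from UTC-7).
Erik in UTC: 08:00-09:30, 10:00-14:30 (add 1h to convert from UTC-1).
Ulla in UTC: 10:00-14:00, 15:00-18:00.
Gita in UTC: 10:00-15:30, 16:00-18:00 (add 4h to convert from UTC-4).
Ines ∩ Erik: 09:00-09:30, 10:00-14:30.
Ines ∩ Erik ∩ Ulla: 10:00-14:00.
Ines ∩ Erik ∩ Ulla ∩ Gita: 10:00-14:00.
So the common availability across everyone is 10:00-14:00.
The first common window of at least 60 minutes is 10:00-14:00, so the earliest start is 10:00.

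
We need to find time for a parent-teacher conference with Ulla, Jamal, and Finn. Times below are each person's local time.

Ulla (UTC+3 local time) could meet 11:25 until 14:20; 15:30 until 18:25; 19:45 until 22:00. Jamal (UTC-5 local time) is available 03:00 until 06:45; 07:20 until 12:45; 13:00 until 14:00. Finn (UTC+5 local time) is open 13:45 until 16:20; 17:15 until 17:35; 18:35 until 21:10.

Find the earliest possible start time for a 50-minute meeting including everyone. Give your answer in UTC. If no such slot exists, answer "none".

Ulla in UTC: 08:25-11:20, 12:30-15:25, 16:45-19:00 (subtract 3h to convert from UTC+3).
Jamal in UTC: 08:00-11:45, 12:20-17:45, 18:00-19:00 (add 5h to convert from UTC-5).
Finn in UTC: 08:45-11:20, 12:15-12:35, 13:35-16:10 (subtract 5h to convert from UTC+5).
Ulla ∩ Jamal: 08:25-11:20, 12:30-15:25, 16:45-17:45, 18:00-19:00.
Ulla ∩ Jamal ∩ Finn: 08:45-11:20, 12:30-12:35, 13:35-15:25.
The first common window of at least 50 minutes is 08:45-11:20, so the earliest start is 08:45.

08:45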